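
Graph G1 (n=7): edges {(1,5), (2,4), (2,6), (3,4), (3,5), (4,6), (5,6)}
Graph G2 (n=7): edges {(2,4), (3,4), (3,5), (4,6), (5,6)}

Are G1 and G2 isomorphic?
No, not isomorphic

The graphs are NOT isomorphic.

Counting edges: G1 has 7 edge(s); G2 has 5 edge(s).
Edge count is an isomorphism invariant (a bijection on vertices induces a bijection on edges), so differing edge counts rule out isomorphism.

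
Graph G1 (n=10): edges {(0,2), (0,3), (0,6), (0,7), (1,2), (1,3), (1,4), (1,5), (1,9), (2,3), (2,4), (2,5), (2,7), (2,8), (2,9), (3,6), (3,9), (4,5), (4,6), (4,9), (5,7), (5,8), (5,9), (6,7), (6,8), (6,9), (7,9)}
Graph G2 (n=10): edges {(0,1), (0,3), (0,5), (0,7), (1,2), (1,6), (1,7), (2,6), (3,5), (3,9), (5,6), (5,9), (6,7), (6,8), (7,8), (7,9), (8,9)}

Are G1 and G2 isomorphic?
No, not isomorphic

The graphs are NOT isomorphic.

Connected components of G1: 1 component(s) with vertex sets [[0, 1, 2, 3, 4, 5, 6, 7, 8, 9]], sizes [10].
Connected components of G2: 2 component(s) with vertex sets [[4], [0, 1, 2, 3, 5, 6, 7, 8, 9]], sizes [1, 9].
The number of connected components (and the multiset of component sizes) is an isomorphism invariant — an isomorphism maps each component of G1 bijectively onto a component of G2. Since G1 has 1 component(s) and G2 has 2, they cannot be isomorphic.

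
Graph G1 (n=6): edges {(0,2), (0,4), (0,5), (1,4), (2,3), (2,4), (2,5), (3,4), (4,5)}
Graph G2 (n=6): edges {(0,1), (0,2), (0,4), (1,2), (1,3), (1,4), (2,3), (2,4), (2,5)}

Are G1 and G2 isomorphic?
Yes, isomorphic

The graphs are isomorphic.
One valid mapping φ: V(G1) → V(G2): 0→4, 1→5, 2→1, 3→3, 4→2, 5→0

Verify φ preserves adjacency — for each edge of G1, its image is an edge of G2:
  (0,2) → (φ(0),φ(2)) = (1,4) ∈ E(G2) ✓
  (0,4) → (φ(0),φ(4)) = (2,4) ∈ E(G2) ✓
  (0,5) → (φ(0),φ(5)) = (0,4) ∈ E(G2) ✓
  (1,4) → (φ(1),φ(4)) = (2,5) ∈ E(G2) ✓
  (2,3) → (φ(2),φ(3)) = (1,3) ∈ E(G2) ✓
  (2,4) → (φ(2),φ(4)) = (1,2) ∈ E(G2) ✓
  (2,5) → (φ(2),φ(5)) = (0,1) ∈ E(G2) ✓
  (3,4) → (φ(3),φ(4)) = (2,3) ∈ E(G2) ✓
  (4,5) → (φ(4),φ(5)) = (0,2) ∈ E(G2) ✓
All 9 edges of G1 map to edges of G2, and |E(G1)| = |E(G2)| = 9, so φ is a bijection on edges as well as vertices. Hence G1 ≅ G2.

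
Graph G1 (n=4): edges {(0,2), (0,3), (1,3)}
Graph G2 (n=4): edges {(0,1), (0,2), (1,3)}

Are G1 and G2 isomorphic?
Yes, isomorphic

The graphs are isomorphic.
One valid mapping φ: V(G1) → V(G2): 0→0, 1→3, 2→2, 3→1

Verify φ preserves adjacency — for each edge of G1, its image is an edge of G2:
  (0,2) → (φ(0),φ(2)) = (0,2) ∈ E(G2) ✓
  (0,3) → (φ(0),φ(3)) = (0,1) ∈ E(G2) ✓
  (1,3) → (φ(1),φ(3)) = (1,3) ∈ E(G2) ✓
All 3 edges of G1 map to edges of G2, and |E(G1)| = |E(G2)| = 3, so φ is a bijection on edges as well as vertices. Hence G1 ≅ G2.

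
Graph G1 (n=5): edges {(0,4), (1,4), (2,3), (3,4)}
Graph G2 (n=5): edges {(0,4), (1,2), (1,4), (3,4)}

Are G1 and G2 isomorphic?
Yes, isomorphic

The graphs are isomorphic.
One valid mapping φ: V(G1) → V(G2): 0→0, 1→3, 2→2, 3→1, 4→4

Verify φ preserves adjacency — for each edge of G1, its image is an edge of G2:
  (0,4) → (φ(0),φ(4)) = (0,4) ∈ E(G2) ✓
  (1,4) → (φ(1),φ(4)) = (3,4) ∈ E(G2) ✓
  (2,3) → (φ(2),φ(3)) = (1,2) ∈ E(G2) ✓
  (3,4) → (φ(3),φ(4)) = (1,4) ∈ E(G2) ✓
All 4 edges of G1 map to edges of G2, and |E(G1)| = |E(G2)| = 4, so φ is a bijection on edges as well as vertices. Hence G1 ≅ G2.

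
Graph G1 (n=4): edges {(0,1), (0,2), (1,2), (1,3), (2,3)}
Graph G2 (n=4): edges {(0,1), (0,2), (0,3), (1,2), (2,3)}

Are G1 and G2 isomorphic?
Yes, isomorphic

The graphs are isomorphic.
One valid mapping φ: V(G1) → V(G2): 0→1, 1→2, 2→0, 3→3

Verify φ preserves adjacency — for each edge of G1, its image is an edge of G2:
  (0,1) → (φ(0),φ(1)) = (1,2) ∈ E(G2) ✓
  (0,2) → (φ(0),φ(2)) = (0,1) ∈ E(G2) ✓
  (1,2) → (φ(1),φ(2)) = (0,2) ∈ E(G2) ✓
  (1,3) → (φ(1),φ(3)) = (2,3) ∈ E(G2) ✓
  (2,3) → (φ(2),φ(3)) = (0,3) ∈ E(G2) ✓
All 5 edges of G1 map to edges of G2, and |E(G1)| = |E(G2)| = 5, so φ is a bijection on edges as well as vertices. Hence G1 ≅ G2.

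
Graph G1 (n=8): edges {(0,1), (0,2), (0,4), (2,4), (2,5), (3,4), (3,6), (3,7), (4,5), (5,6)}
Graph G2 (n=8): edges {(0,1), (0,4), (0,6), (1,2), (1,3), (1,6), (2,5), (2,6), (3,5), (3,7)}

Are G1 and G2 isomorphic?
Yes, isomorphic

The graphs are isomorphic.
One valid mapping φ: V(G1) → V(G2): 0→0, 1→4, 2→6, 3→3, 4→1, 5→2, 6→5, 7→7

Verify φ preserves adjacency — for each edge of G1, its image is an edge of G2:
  (0,1) → (φ(0),φ(1)) = (0,4) ∈ E(G2) ✓
  (0,2) → (φ(0),φ(2)) = (0,6) ∈ E(G2) ✓
  (0,4) → (φ(0),φ(4)) = (0,1) ∈ E(G2) ✓
  (2,4) → (φ(2),φ(4)) = (1,6) ∈ E(G2) ✓
  (2,5) → (φ(2),φ(5)) = (2,6) ∈ E(G2) ✓
  (3,4) → (φ(3),φ(4)) = (1,3) ∈ E(G2) ✓
  (3,6) → (φ(3),φ(6)) = (3,5) ∈ E(G2) ✓
  (3,7) → (φ(3),φ(7)) = (3,7) ∈ E(G2) ✓
  (4,5) → (φ(4),φ(5)) = (1,2) ∈ E(G2) ✓
  (5,6) → (φ(5),φ(6)) = (2,5) ∈ E(G2) ✓
All 10 edges of G1 map to edges of G2, and |E(G1)| = |E(G2)| = 10, so φ is a bijection on edges as well as vertices. Hence G1 ≅ G2.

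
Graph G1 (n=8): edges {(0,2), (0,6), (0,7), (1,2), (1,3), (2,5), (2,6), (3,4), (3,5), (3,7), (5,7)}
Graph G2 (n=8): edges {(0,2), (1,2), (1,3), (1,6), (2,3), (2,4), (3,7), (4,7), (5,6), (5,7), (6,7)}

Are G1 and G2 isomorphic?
Yes, isomorphic

The graphs are isomorphic.
One valid mapping φ: V(G1) → V(G2): 0→6, 1→4, 2→7, 3→2, 4→0, 5→3, 6→5, 7→1

Verify φ preserves adjacency — for each edge of G1, its image is an edge of G2:
  (0,2) → (φ(0),φ(2)) = (6,7) ∈ E(G2) ✓
  (0,6) → (φ(0),φ(6)) = (5,6) ∈ E(G2) ✓
  (0,7) → (φ(0),φ(7)) = (1,6) ∈ E(G2) ✓
  (1,2) → (φ(1),φ(2)) = (4,7) ∈ E(G2) ✓
  (1,3) → (φ(1),φ(3)) = (2,4) ∈ E(G2) ✓
  (2,5) → (φ(2),φ(5)) = (3,7) ∈ E(G2) ✓
  (2,6) → (φ(2),φ(6)) = (5,7) ∈ E(G2) ✓
  (3,4) → (φ(3),φ(4)) = (0,2) ∈ E(G2) ✓
  (3,5) → (φ(3),φ(5)) = (2,3) ∈ E(G2) ✓
  (3,7) → (φ(3),φ(7)) = (1,2) ∈ E(G2) ✓
  (5,7) → (φ(5),φ(7)) = (1,3) ∈ E(G2) ✓
All 11 edges of G1 map to edges of G2, and |E(G1)| = |E(G2)| = 11, so φ is a bijection on edges as well as vertices. Hence G1 ≅ G2.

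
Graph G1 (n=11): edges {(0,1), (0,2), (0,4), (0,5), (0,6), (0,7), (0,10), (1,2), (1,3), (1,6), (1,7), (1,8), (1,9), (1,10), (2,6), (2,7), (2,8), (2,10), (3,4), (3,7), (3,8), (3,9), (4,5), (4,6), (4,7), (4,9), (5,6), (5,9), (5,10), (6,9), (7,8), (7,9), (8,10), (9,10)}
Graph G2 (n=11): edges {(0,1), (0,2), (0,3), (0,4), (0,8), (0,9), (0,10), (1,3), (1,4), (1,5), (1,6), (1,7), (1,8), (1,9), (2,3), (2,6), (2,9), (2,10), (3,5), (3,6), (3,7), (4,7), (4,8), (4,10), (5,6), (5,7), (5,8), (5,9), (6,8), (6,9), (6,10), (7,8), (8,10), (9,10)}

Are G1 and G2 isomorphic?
Yes, isomorphic

The graphs are isomorphic.
One valid mapping φ: V(G1) → V(G2): 0→6, 1→1, 2→5, 3→4, 4→10, 5→2, 6→9, 7→8, 8→7, 9→0, 10→3

Verify φ preserves adjacency — for each edge of G1, its image is an edge of G2:
  (0,1) → (φ(0),φ(1)) = (1,6) ∈ E(G2) ✓
  (0,2) → (φ(0),φ(2)) = (5,6) ∈ E(G2) ✓
  (0,4) → (φ(0),φ(4)) = (6,10) ∈ E(G2) ✓
  (0,5) → (φ(0),φ(5)) = (2,6) ∈ E(G2) ✓
  (0,6) → (φ(0),φ(6)) = (6,9) ∈ E(G2) ✓
  (0,7) → (φ(0),φ(7)) = (6,8) ∈ E(G2) ✓
  (0,10) → (φ(0),φ(10)) = (3,6) ∈ E(G2) ✓
  (1,2) → (φ(1),φ(2)) = (1,5) ∈ E(G2) ✓
  (1,3) → (φ(1),φ(3)) = (1,4) ∈ E(G2) ✓
  (1,6) → (φ(1),φ(6)) = (1,9) ∈ E(G2) ✓
  (1,7) → (φ(1),φ(7)) = (1,8) ∈ E(G2) ✓
  (1,8) → (φ(1),φ(8)) = (1,7) ∈ E(G2) ✓
  (1,9) → (φ(1),φ(9)) = (0,1) ∈ E(G2) ✓
  (1,10) → (φ(1),φ(10)) = (1,3) ∈ E(G2) ✓
  (2,6) → (φ(2),φ(6)) = (5,9) ∈ E(G2) ✓
  (2,7) → (φ(2),φ(7)) = (5,8) ∈ E(G2) ✓
  (2,8) → (φ(2),φ(8)) = (5,7) ∈ E(G2) ✓
  (2,10) → (φ(2),φ(10)) = (3,5) ∈ E(G2) ✓
  (3,4) → (φ(3),φ(4)) = (4,10) ∈ E(G2) ✓
  (3,7) → (φ(3),φ(7)) = (4,8) ∈ E(G2) ✓
  (3,8) → (φ(3),φ(8)) = (4,7) ∈ E(G2) ✓
  (3,9) → (φ(3),φ(9)) = (0,4) ∈ E(G2) ✓
  (4,5) → (φ(4),φ(5)) = (2,10) ∈ E(G2) ✓
  (4,6) → (φ(4),φ(6)) = (9,10) ∈ E(G2) ✓
  (4,7) → (φ(4),φ(7)) = (8,10) ∈ E(G2) ✓
  (4,9) → (φ(4),φ(9)) = (0,10) ∈ E(G2) ✓
  (5,6) → (φ(5),φ(6)) = (2,9) ∈ E(G2) ✓
  (5,9) → (φ(5),φ(9)) = (0,2) ∈ E(G2) ✓
  (5,10) → (φ(5),φ(10)) = (2,3) ∈ E(G2) ✓
  (6,9) → (φ(6),φ(9)) = (0,9) ∈ E(G2) ✓
  (7,8) → (φ(7),φ(8)) = (7,8) ∈ E(G2) ✓
  (7,9) → (φ(7),φ(9)) = (0,8) ∈ E(G2) ✓
  (8,10) → (φ(8),φ(10)) = (3,7) ∈ E(G2) ✓
  (9,10) → (φ(9),φ(10)) = (0,3) ∈ E(G2) ✓
All 34 edges of G1 map to edges of G2, and |E(G1)| = |E(G2)| = 34, so φ is a bijection on edges as well as vertices. Hence G1 ≅ G2.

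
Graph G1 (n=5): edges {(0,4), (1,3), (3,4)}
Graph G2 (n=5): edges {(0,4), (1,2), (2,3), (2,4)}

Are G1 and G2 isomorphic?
No, not isomorphic

The graphs are NOT isomorphic.

Degrees in G1: deg(0)=1, deg(1)=1, deg(2)=0, deg(3)=2, deg(4)=2.
Sorted degree sequence of G1: [2, 2, 1, 1, 0].
Degrees in G2: deg(0)=1, deg(1)=1, deg(2)=3, deg(3)=1, deg(4)=2.
Sorted degree sequence of G2: [3, 2, 1, 1, 1].
The (sorted) degree sequence is an isomorphism invariant, so since G1 and G2 have different degree sequences they cannot be isomorphic.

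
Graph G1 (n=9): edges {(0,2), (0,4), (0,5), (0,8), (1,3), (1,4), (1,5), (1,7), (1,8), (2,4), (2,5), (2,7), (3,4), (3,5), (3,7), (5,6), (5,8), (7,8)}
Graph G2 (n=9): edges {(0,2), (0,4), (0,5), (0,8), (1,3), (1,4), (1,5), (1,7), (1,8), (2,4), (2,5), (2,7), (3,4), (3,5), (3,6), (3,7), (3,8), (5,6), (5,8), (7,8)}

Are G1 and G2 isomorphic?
No, not isomorphic

The graphs are NOT isomorphic.

Counting edges: G1 has 18 edge(s); G2 has 20 edge(s).
Edge count is an isomorphism invariant (a bijection on vertices induces a bijection on edges), so differing edge counts rule out isomorphism.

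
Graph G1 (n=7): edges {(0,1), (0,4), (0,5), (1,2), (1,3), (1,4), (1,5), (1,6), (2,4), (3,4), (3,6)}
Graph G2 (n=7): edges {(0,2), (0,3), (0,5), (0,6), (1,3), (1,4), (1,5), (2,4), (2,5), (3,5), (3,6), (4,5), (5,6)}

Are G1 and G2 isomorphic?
No, not isomorphic

The graphs are NOT isomorphic.

Counting triangles (3-cliques): G1 has 5, G2 has 8.
Triangle count is an isomorphism invariant, so differing triangle counts rule out isomorphism.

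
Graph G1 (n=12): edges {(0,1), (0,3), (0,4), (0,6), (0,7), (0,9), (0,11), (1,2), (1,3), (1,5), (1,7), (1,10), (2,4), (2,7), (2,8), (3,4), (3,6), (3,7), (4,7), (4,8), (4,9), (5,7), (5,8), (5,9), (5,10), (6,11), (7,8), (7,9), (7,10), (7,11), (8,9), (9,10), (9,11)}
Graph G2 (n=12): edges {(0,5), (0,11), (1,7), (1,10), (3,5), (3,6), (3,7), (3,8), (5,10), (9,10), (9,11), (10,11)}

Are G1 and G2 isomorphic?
No, not isomorphic

The graphs are NOT isomorphic.

Connected components of G1: 1 component(s) with vertex sets [[0, 1, 2, 3, 4, 5, 6, 7, 8, 9, 10, 11]], sizes [12].
Connected components of G2: 3 component(s) with vertex sets [[2], [4], [0, 1, 3, 5, 6, 7, 8, 9, 10, 11]], sizes [1, 1, 10].
The number of connected components (and the multiset of component sizes) is an isomorphism invariant — an isomorphism maps each component of G1 bijectively onto a component of G2. Since G1 has 1 component(s) and G2 has 3, they cannot be isomorphic.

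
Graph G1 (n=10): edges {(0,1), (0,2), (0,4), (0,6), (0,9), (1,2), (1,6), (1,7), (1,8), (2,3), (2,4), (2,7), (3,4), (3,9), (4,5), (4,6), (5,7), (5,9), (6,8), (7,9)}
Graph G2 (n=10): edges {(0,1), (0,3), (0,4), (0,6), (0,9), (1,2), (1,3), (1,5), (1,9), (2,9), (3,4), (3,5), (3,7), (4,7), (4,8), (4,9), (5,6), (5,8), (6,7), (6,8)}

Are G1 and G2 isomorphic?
Yes, isomorphic

The graphs are isomorphic.
One valid mapping φ: V(G1) → V(G2): 0→0, 1→1, 2→3, 3→7, 4→4, 5→8, 6→9, 7→5, 8→2, 9→6

Verify φ preserves adjacency — for each edge of G1, its image is an edge of G2:
  (0,1) → (φ(0),φ(1)) = (0,1) ∈ E(G2) ✓
  (0,2) → (φ(0),φ(2)) = (0,3) ∈ E(G2) ✓
  (0,4) → (φ(0),φ(4)) = (0,4) ∈ E(G2) ✓
  (0,6) → (φ(0),φ(6)) = (0,9) ∈ E(G2) ✓
  (0,9) → (φ(0),φ(9)) = (0,6) ∈ E(G2) ✓
  (1,2) → (φ(1),φ(2)) = (1,3) ∈ E(G2) ✓
  (1,6) → (φ(1),φ(6)) = (1,9) ∈ E(G2) ✓
  (1,7) → (φ(1),φ(7)) = (1,5) ∈ E(G2) ✓
  (1,8) → (φ(1),φ(8)) = (1,2) ∈ E(G2) ✓
  (2,3) → (φ(2),φ(3)) = (3,7) ∈ E(G2) ✓
  (2,4) → (φ(2),φ(4)) = (3,4) ∈ E(G2) ✓
  (2,7) → (φ(2),φ(7)) = (3,5) ∈ E(G2) ✓
  (3,4) → (φ(3),φ(4)) = (4,7) ∈ E(G2) ✓
  (3,9) → (φ(3),φ(9)) = (6,7) ∈ E(G2) ✓
  (4,5) → (φ(4),φ(5)) = (4,8) ∈ E(G2) ✓
  (4,6) → (φ(4),φ(6)) = (4,9) ∈ E(G2) ✓
  (5,7) → (φ(5),φ(7)) = (5,8) ∈ E(G2) ✓
  (5,9) → (φ(5),φ(9)) = (6,8) ∈ E(G2) ✓
  (6,8) → (φ(6),φ(8)) = (2,9) ∈ E(G2) ✓
  (7,9) → (φ(7),φ(9)) = (5,6) ∈ E(G2) ✓
All 20 edges of G1 map to edges of G2, and |E(G1)| = |E(G2)| = 20, so φ is a bijection on edges as well as vertices. Hence G1 ≅ G2.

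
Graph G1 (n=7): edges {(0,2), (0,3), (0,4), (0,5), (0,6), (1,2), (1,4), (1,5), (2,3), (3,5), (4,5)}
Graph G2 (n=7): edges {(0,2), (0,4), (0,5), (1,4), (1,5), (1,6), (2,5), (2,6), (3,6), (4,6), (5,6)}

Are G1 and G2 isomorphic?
Yes, isomorphic

The graphs are isomorphic.
One valid mapping φ: V(G1) → V(G2): 0→6, 1→0, 2→4, 3→1, 4→2, 5→5, 6→3

Verify φ preserves adjacency — for each edge of G1, its image is an edge of G2:
  (0,2) → (φ(0),φ(2)) = (4,6) ∈ E(G2) ✓
  (0,3) → (φ(0),φ(3)) = (1,6) ∈ E(G2) ✓
  (0,4) → (φ(0),φ(4)) = (2,6) ∈ E(G2) ✓
  (0,5) → (φ(0),φ(5)) = (5,6) ∈ E(G2) ✓
  (0,6) → (φ(0),φ(6)) = (3,6) ∈ E(G2) ✓
  (1,2) → (φ(1),φ(2)) = (0,4) ∈ E(G2) ✓
  (1,4) → (φ(1),φ(4)) = (0,2) ∈ E(G2) ✓
  (1,5) → (φ(1),φ(5)) = (0,5) ∈ E(G2) ✓
  (2,3) → (φ(2),φ(3)) = (1,4) ∈ E(G2) ✓
  (3,5) → (φ(3),φ(5)) = (1,5) ∈ E(G2) ✓
  (4,5) → (φ(4),φ(5)) = (2,5) ∈ E(G2) ✓
All 11 edges of G1 map to edges of G2, and |E(G1)| = |E(G2)| = 11, so φ is a bijection on edges as well as vertices. Hence G1 ≅ G2.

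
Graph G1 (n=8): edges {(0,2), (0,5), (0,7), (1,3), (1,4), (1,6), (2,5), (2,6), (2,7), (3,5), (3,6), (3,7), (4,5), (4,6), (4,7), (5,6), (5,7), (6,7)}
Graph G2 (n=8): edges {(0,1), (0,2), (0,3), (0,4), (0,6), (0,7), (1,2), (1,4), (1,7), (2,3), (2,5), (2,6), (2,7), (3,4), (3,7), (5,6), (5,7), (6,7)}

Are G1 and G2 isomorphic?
Yes, isomorphic

The graphs are isomorphic.
One valid mapping φ: V(G1) → V(G2): 0→5, 1→4, 2→6, 3→1, 4→3, 5→2, 6→0, 7→7

Verify φ preserves adjacency — for each edge of G1, its image is an edge of G2:
  (0,2) → (φ(0),φ(2)) = (5,6) ∈ E(G2) ✓
  (0,5) → (φ(0),φ(5)) = (2,5) ∈ E(G2) ✓
  (0,7) → (φ(0),φ(7)) = (5,7) ∈ E(G2) ✓
  (1,3) → (φ(1),φ(3)) = (1,4) ∈ E(G2) ✓
  (1,4) → (φ(1),φ(4)) = (3,4) ∈ E(G2) ✓
  (1,6) → (φ(1),φ(6)) = (0,4) ∈ E(G2) ✓
  (2,5) → (φ(2),φ(5)) = (2,6) ∈ E(G2) ✓
  (2,6) → (φ(2),φ(6)) = (0,6) ∈ E(G2) ✓
  (2,7) → (φ(2),φ(7)) = (6,7) ∈ E(G2) ✓
  (3,5) → (φ(3),φ(5)) = (1,2) ∈ E(G2) ✓
  (3,6) → (φ(3),φ(6)) = (0,1) ∈ E(G2) ✓
  (3,7) → (φ(3),φ(7)) = (1,7) ∈ E(G2) ✓
  (4,5) → (φ(4),φ(5)) = (2,3) ∈ E(G2) ✓
  (4,6) → (φ(4),φ(6)) = (0,3) ∈ E(G2) ✓
  (4,7) → (φ(4),φ(7)) = (3,7) ∈ E(G2) ✓
  (5,6) → (φ(5),φ(6)) = (0,2) ∈ E(G2) ✓
  (5,7) → (φ(5),φ(7)) = (2,7) ∈ E(G2) ✓
  (6,7) → (φ(6),φ(7)) = (0,7) ∈ E(G2) ✓
All 18 edges of G1 map to edges of G2, and |E(G1)| = |E(G2)| = 18, so φ is a bijection on edges as well as vertices. Hence G1 ≅ G2.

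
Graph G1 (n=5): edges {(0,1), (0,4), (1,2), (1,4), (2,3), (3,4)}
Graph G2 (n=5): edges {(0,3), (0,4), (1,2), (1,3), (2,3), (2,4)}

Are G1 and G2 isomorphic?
Yes, isomorphic

The graphs are isomorphic.
One valid mapping φ: V(G1) → V(G2): 0→1, 1→3, 2→0, 3→4, 4→2

Verify φ preserves adjacency — for each edge of G1, its image is an edge of G2:
  (0,1) → (φ(0),φ(1)) = (1,3) ∈ E(G2) ✓
  (0,4) → (φ(0),φ(4)) = (1,2) ∈ E(G2) ✓
  (1,2) → (φ(1),φ(2)) = (0,3) ∈ E(G2) ✓
  (1,4) → (φ(1),φ(4)) = (2,3) ∈ E(G2) ✓
  (2,3) → (φ(2),φ(3)) = (0,4) ∈ E(G2) ✓
  (3,4) → (φ(3),φ(4)) = (2,4) ∈ E(G2) ✓
All 6 edges of G1 map to edges of G2, and |E(G1)| = |E(G2)| = 6, so φ is a bijection on edges as well as vertices. Hence G1 ≅ G2.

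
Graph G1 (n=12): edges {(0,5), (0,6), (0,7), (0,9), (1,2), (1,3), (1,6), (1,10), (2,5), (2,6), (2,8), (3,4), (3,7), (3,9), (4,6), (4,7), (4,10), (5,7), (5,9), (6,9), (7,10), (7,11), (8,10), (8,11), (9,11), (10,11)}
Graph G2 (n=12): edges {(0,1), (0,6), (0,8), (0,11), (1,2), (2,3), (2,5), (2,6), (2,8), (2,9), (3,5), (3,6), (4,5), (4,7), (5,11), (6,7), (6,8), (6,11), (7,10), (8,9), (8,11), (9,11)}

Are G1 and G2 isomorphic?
No, not isomorphic

The graphs are NOT isomorphic.

Counting triangles (3-cliques): G1 has 8, G2 has 9.
Triangle count is an isomorphism invariant, so differing triangle counts rule out isomorphism.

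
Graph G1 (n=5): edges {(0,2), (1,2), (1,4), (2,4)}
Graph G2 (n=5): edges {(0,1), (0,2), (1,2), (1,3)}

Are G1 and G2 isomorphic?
Yes, isomorphic

The graphs are isomorphic.
One valid mapping φ: V(G1) → V(G2): 0→3, 1→0, 2→1, 3→4, 4→2

Verify φ preserves adjacency — for each edge of G1, its image is an edge of G2:
  (0,2) → (φ(0),φ(2)) = (1,3) ∈ E(G2) ✓
  (1,2) → (φ(1),φ(2)) = (0,1) ∈ E(G2) ✓
  (1,4) → (φ(1),φ(4)) = (0,2) ∈ E(G2) ✓
  (2,4) → (φ(2),φ(4)) = (1,2) ∈ E(G2) ✓
All 4 edges of G1 map to edges of G2, and |E(G1)| = |E(G2)| = 4, so φ is a bijection on edges as well as vertices. Hence G1 ≅ G2.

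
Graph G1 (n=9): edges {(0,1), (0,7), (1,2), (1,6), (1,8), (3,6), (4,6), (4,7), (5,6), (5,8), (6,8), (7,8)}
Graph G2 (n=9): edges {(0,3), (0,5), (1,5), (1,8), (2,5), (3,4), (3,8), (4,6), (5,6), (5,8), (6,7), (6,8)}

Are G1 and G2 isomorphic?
Yes, isomorphic

The graphs are isomorphic.
One valid mapping φ: V(G1) → V(G2): 0→4, 1→6, 2→7, 3→2, 4→0, 5→1, 6→5, 7→3, 8→8

Verify φ preserves adjacency — for each edge of G1, its image is an edge of G2:
  (0,1) → (φ(0),φ(1)) = (4,6) ∈ E(G2) ✓
  (0,7) → (φ(0),φ(7)) = (3,4) ∈ E(G2) ✓
  (1,2) → (φ(1),φ(2)) = (6,7) ∈ E(G2) ✓
  (1,6) → (φ(1),φ(6)) = (5,6) ∈ E(G2) ✓
  (1,8) → (φ(1),φ(8)) = (6,8) ∈ E(G2) ✓
  (3,6) → (φ(3),φ(6)) = (2,5) ∈ E(G2) ✓
  (4,6) → (φ(4),φ(6)) = (0,5) ∈ E(G2) ✓
  (4,7) → (φ(4),φ(7)) = (0,3) ∈ E(G2) ✓
  (5,6) → (φ(5),φ(6)) = (1,5) ∈ E(G2) ✓
  (5,8) → (φ(5),φ(8)) = (1,8) ∈ E(G2) ✓
  (6,8) → (φ(6),φ(8)) = (5,8) ∈ E(G2) ✓
  (7,8) → (φ(7),φ(8)) = (3,8) ∈ E(G2) ✓
All 12 edges of G1 map to edges of G2, and |E(G1)| = |E(G2)| = 12, so φ is a bijection on edges as well as vertices. Hence G1 ≅ G2.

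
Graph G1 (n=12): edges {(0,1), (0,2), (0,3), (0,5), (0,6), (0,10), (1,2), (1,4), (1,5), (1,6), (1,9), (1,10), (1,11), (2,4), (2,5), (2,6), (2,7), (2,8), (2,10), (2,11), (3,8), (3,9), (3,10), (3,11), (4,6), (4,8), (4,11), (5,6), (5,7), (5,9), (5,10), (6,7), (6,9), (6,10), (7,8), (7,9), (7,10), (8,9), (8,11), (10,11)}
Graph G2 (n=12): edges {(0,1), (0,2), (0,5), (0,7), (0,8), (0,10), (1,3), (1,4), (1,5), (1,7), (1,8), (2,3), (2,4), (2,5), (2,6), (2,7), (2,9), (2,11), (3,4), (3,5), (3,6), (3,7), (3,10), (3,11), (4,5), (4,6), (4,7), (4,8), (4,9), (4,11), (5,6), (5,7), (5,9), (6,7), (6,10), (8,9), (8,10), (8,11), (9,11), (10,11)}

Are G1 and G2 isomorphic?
Yes, isomorphic

The graphs are isomorphic.
One valid mapping φ: V(G1) → V(G2): 0→6, 1→2, 2→4, 3→10, 4→9, 5→7, 6→5, 7→1, 8→8, 9→0, 10→3, 11→11

Verify φ preserves adjacency — for each edge of G1, its image is an edge of G2:
  (0,1) → (φ(0),φ(1)) = (2,6) ∈ E(G2) ✓
  (0,2) → (φ(0),φ(2)) = (4,6) ∈ E(G2) ✓
  (0,3) → (φ(0),φ(3)) = (6,10) ∈ E(G2) ✓
  (0,5) → (φ(0),φ(5)) = (6,7) ∈ E(G2) ✓
  (0,6) → (φ(0),φ(6)) = (5,6) ∈ E(G2) ✓
  (0,10) → (φ(0),φ(10)) = (3,6) ∈ E(G2) ✓
  (1,2) → (φ(1),φ(2)) = (2,4) ∈ E(G2) ✓
  (1,4) → (φ(1),φ(4)) = (2,9) ∈ E(G2) ✓
  (1,5) → (φ(1),φ(5)) = (2,7) ∈ E(G2) ✓
  (1,6) → (φ(1),φ(6)) = (2,5) ∈ E(G2) ✓
  (1,9) → (φ(1),φ(9)) = (0,2) ∈ E(G2) ✓
  (1,10) → (φ(1),φ(10)) = (2,3) ∈ E(G2) ✓
  (1,11) → (φ(1),φ(11)) = (2,11) ∈ E(G2) ✓
  (2,4) → (φ(2),φ(4)) = (4,9) ∈ E(G2) ✓
  (2,5) → (φ(2),φ(5)) = (4,7) ∈ E(G2) ✓
  (2,6) → (φ(2),φ(6)) = (4,5) ∈ E(G2) ✓
  (2,7) → (φ(2),φ(7)) = (1,4) ∈ E(G2) ✓
  (2,8) → (φ(2),φ(8)) = (4,8) ∈ E(G2) ✓
  (2,10) → (φ(2),φ(10)) = (3,4) ∈ E(G2) ✓
  (2,11) → (φ(2),φ(11)) = (4,11) ∈ E(G2) ✓
  (3,8) → (φ(3),φ(8)) = (8,10) ∈ E(G2) ✓
  (3,9) → (φ(3),φ(9)) = (0,10) ∈ E(G2) ✓
  (3,10) → (φ(3),φ(10)) = (3,10) ∈ E(G2) ✓
  (3,11) → (φ(3),φ(11)) = (10,11) ∈ E(G2) ✓
  (4,6) → (φ(4),φ(6)) = (5,9) ∈ E(G2) ✓
  (4,8) → (φ(4),φ(8)) = (8,9) ∈ E(G2) ✓
  (4,11) → (φ(4),φ(11)) = (9,11) ∈ E(G2) ✓
  (5,6) → (φ(5),φ(6)) = (5,7) ∈ E(G2) ✓
  (5,7) → (φ(5),φ(7)) = (1,7) ∈ E(G2) ✓
  (5,9) → (φ(5),φ(9)) = (0,7) ∈ E(G2) ✓
  (5,10) → (φ(5),φ(10)) = (3,7) ∈ E(G2) ✓
  (6,7) → (φ(6),φ(7)) = (1,5) ∈ E(G2) ✓
  (6,9) → (φ(6),φ(9)) = (0,5) ∈ E(G2) ✓
  (6,10) → (φ(6),φ(10)) = (3,5) ∈ E(G2) ✓
  (7,8) → (φ(7),φ(8)) = (1,8) ∈ E(G2) ✓
  (7,9) → (φ(7),φ(9)) = (0,1) ∈ E(G2) ✓
  (7,10) → (φ(7),φ(10)) = (1,3) ∈ E(G2) ✓
  (8,9) → (φ(8),φ(9)) = (0,8) ∈ E(G2) ✓
  (8,11) → (φ(8),φ(11)) = (8,11) ∈ E(G2) ✓
  (10,11) → (φ(10),φ(11)) = (3,11) ∈ E(G2) ✓
All 40 edges of G1 map to edges of G2, and |E(G1)| = |E(G2)| = 40, so φ is a bijection on edges as well as vertices. Hence G1 ≅ G2.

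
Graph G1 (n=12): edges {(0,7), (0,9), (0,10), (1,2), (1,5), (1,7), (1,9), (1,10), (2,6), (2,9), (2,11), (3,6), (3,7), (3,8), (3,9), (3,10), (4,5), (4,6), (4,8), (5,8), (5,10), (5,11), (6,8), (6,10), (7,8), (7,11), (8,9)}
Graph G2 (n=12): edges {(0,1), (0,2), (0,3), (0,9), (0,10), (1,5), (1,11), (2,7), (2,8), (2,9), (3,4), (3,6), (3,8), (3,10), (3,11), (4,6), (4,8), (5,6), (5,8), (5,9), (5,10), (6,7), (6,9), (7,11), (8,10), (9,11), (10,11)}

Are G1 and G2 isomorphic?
Yes, isomorphic

The graphs are isomorphic.
One valid mapping φ: V(G1) → V(G2): 0→1, 1→9, 2→2, 3→10, 4→4, 5→6, 6→8, 7→11, 8→3, 9→0, 10→5, 11→7

Verify φ preserves adjacency — for each edge of G1, its image is an edge of G2:
  (0,7) → (φ(0),φ(7)) = (1,11) ∈ E(G2) ✓
  (0,9) → (φ(0),φ(9)) = (0,1) ∈ E(G2) ✓
  (0,10) → (φ(0),φ(10)) = (1,5) ∈ E(G2) ✓
  (1,2) → (φ(1),φ(2)) = (2,9) ∈ E(G2) ✓
  (1,5) → (φ(1),φ(5)) = (6,9) ∈ E(G2) ✓
  (1,7) → (φ(1),φ(7)) = (9,11) ∈ E(G2) ✓
  (1,9) → (φ(1),φ(9)) = (0,9) ∈ E(G2) ✓
  (1,10) → (φ(1),φ(10)) = (5,9) ∈ E(G2) ✓
  (2,6) → (φ(2),φ(6)) = (2,8) ∈ E(G2) ✓
  (2,9) → (φ(2),φ(9)) = (0,2) ∈ E(G2) ✓
  (2,11) → (φ(2),φ(11)) = (2,7) ∈ E(G2) ✓
  (3,6) → (φ(3),φ(6)) = (8,10) ∈ E(G2) ✓
  (3,7) → (φ(3),φ(7)) = (10,11) ∈ E(G2) ✓
  (3,8) → (φ(3),φ(8)) = (3,10) ∈ E(G2) ✓
  (3,9) → (φ(3),φ(9)) = (0,10) ∈ E(G2) ✓
  (3,10) → (φ(3),φ(10)) = (5,10) ∈ E(G2) ✓
  (4,5) → (φ(4),φ(5)) = (4,6) ∈ E(G2) ✓
  (4,6) → (φ(4),φ(6)) = (4,8) ∈ E(G2) ✓
  (4,8) → (φ(4),φ(8)) = (3,4) ∈ E(G2) ✓
  (5,8) → (φ(5),φ(8)) = (3,6) ∈ E(G2) ✓
  (5,10) → (φ(5),φ(10)) = (5,6) ∈ E(G2) ✓
  (5,11) → (φ(5),φ(11)) = (6,7) ∈ E(G2) ✓
  (6,8) → (φ(6),φ(8)) = (3,8) ∈ E(G2) ✓
  (6,10) → (φ(6),φ(10)) = (5,8) ∈ E(G2) ✓
  (7,8) → (φ(7),φ(8)) = (3,11) ∈ E(G2) ✓
  (7,11) → (φ(7),φ(11)) = (7,11) ∈ E(G2) ✓
  (8,9) → (φ(8),φ(9)) = (0,3) ∈ E(G2) ✓
All 27 edges of G1 map to edges of G2, and |E(G1)| = |E(G2)| = 27, so φ is a bijection on edges as well as vertices. Hence G1 ≅ G2.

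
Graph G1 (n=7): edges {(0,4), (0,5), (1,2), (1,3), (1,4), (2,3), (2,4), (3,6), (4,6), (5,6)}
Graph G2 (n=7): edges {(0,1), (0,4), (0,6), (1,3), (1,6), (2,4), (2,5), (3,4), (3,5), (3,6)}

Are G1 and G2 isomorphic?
Yes, isomorphic

The graphs are isomorphic.
One valid mapping φ: V(G1) → V(G2): 0→5, 1→6, 2→1, 3→0, 4→3, 5→2, 6→4

Verify φ preserves adjacency — for each edge of G1, its image is an edge of G2:
  (0,4) → (φ(0),φ(4)) = (3,5) ∈ E(G2) ✓
  (0,5) → (φ(0),φ(5)) = (2,5) ∈ E(G2) ✓
  (1,2) → (φ(1),φ(2)) = (1,6) ∈ E(G2) ✓
  (1,3) → (φ(1),φ(3)) = (0,6) ∈ E(G2) ✓
  (1,4) → (φ(1),φ(4)) = (3,6) ∈ E(G2) ✓
  (2,3) → (φ(2),φ(3)) = (0,1) ∈ E(G2) ✓
  (2,4) → (φ(2),φ(4)) = (1,3) ∈ E(G2) ✓
  (3,6) → (φ(3),φ(6)) = (0,4) ∈ E(G2) ✓
  (4,6) → (φ(4),φ(6)) = (3,4) ∈ E(G2) ✓
  (5,6) → (φ(5),φ(6)) = (2,4) ∈ E(G2) ✓
All 10 edges of G1 map to edges of G2, and |E(G1)| = |E(G2)| = 10, so φ is a bijection on edges as well as vertices. Hence G1 ≅ G2.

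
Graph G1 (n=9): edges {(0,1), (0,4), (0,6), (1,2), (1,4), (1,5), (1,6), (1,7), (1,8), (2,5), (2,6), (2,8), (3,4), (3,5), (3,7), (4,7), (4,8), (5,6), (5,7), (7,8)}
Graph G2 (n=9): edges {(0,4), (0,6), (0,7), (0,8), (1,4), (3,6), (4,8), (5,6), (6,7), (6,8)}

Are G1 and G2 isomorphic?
No, not isomorphic

The graphs are NOT isomorphic.

Connected components of G1: 1 component(s) with vertex sets [[0, 1, 2, 3, 4, 5, 6, 7, 8]], sizes [9].
Connected components of G2: 2 component(s) with vertex sets [[2], [0, 1, 3, 4, 5, 6, 7, 8]], sizes [1, 8].
The number of connected components (and the multiset of component sizes) is an isomorphism invariant — an isomorphism maps each component of G1 bijectively onto a component of G2. Since G1 has 1 component(s) and G2 has 2, they cannot be isomorphic.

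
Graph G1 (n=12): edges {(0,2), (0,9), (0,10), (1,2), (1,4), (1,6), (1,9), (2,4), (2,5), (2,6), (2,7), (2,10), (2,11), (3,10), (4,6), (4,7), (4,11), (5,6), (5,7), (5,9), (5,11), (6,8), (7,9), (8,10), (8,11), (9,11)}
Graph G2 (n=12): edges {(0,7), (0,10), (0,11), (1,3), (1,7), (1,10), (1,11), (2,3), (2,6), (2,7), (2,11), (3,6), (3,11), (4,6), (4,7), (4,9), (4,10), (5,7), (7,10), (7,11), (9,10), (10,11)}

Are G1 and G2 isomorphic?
No, not isomorphic

The graphs are NOT isomorphic.

Connected components of G1: 1 component(s) with vertex sets [[0, 1, 2, 3, 4, 5, 6, 7, 8, 9, 10, 11]], sizes [12].
Connected components of G2: 2 component(s) with vertex sets [[8], [0, 1, 2, 3, 4, 5, 6, 7, 9, 10, 11]], sizes [1, 11].
The number of connected components (and the multiset of component sizes) is an isomorphism invariant — an isomorphism maps each component of G1 bijectively onto a component of G2. Since G1 has 1 component(s) and G2 has 2, they cannot be isomorphic.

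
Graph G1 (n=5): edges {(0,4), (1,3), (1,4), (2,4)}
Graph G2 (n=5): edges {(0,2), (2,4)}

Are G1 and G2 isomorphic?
No, not isomorphic

The graphs are NOT isomorphic.

Connected components of G1: 1 component(s) with vertex sets [[0, 1, 2, 3, 4]], sizes [5].
Connected components of G2: 3 component(s) with vertex sets [[1], [3], [0, 2, 4]], sizes [1, 1, 3].
The number of connected components (and the multiset of component sizes) is an isomorphism invariant — an isomorphism maps each component of G1 bijectively onto a component of G2. Since G1 has 1 component(s) and G2 has 3, they cannot be isomorphic.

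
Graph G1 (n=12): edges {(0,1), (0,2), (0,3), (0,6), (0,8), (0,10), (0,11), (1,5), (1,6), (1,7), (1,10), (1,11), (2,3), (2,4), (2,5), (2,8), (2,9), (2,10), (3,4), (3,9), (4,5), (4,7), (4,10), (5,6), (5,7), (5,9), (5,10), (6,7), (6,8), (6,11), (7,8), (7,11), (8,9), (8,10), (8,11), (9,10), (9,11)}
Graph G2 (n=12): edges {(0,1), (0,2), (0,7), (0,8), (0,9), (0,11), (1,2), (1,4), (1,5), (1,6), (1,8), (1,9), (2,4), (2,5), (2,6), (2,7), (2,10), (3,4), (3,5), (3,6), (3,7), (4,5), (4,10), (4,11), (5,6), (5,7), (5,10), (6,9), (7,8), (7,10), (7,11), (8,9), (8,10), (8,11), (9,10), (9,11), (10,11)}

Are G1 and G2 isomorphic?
Yes, isomorphic

The graphs are isomorphic.
One valid mapping φ: V(G1) → V(G2): 0→7, 1→0, 2→5, 3→3, 4→6, 5→1, 6→8, 7→9, 8→10, 9→4, 10→2, 11→11

Verify φ preserves adjacency — for each edge of G1, its image is an edge of G2:
  (0,1) → (φ(0),φ(1)) = (0,7) ∈ E(G2) ✓
  (0,2) → (φ(0),φ(2)) = (5,7) ∈ E(G2) ✓
  (0,3) → (φ(0),φ(3)) = (3,7) ∈ E(G2) ✓
  (0,6) → (φ(0),φ(6)) = (7,8) ∈ E(G2) ✓
  (0,8) → (φ(0),φ(8)) = (7,10) ∈ E(G2) ✓
  (0,10) → (φ(0),φ(10)) = (2,7) ∈ E(G2) ✓
  (0,11) → (φ(0),φ(11)) = (7,11) ∈ E(G2) ✓
  (1,5) → (φ(1),φ(5)) = (0,1) ∈ E(G2) ✓
  (1,6) → (φ(1),φ(6)) = (0,8) ∈ E(G2) ✓
  (1,7) → (φ(1),φ(7)) = (0,9) ∈ E(G2) ✓
  (1,10) → (φ(1),φ(10)) = (0,2) ∈ E(G2) ✓
  (1,11) → (φ(1),φ(11)) = (0,11) ∈ E(G2) ✓
  (2,3) → (φ(2),φ(3)) = (3,5) ∈ E(G2) ✓
  (2,4) → (φ(2),φ(4)) = (5,6) ∈ E(G2) ✓
  (2,5) → (φ(2),φ(5)) = (1,5) ∈ E(G2) ✓
  (2,8) → (φ(2),φ(8)) = (5,10) ∈ E(G2) ✓
  (2,9) → (φ(2),φ(9)) = (4,5) ∈ E(G2) ✓
  (2,10) → (φ(2),φ(10)) = (2,5) ∈ E(G2) ✓
  (3,4) → (φ(3),φ(4)) = (3,6) ∈ E(G2) ✓
  (3,9) → (φ(3),φ(9)) = (3,4) ∈ E(G2) ✓
  (4,5) → (φ(4),φ(5)) = (1,6) ∈ E(G2) ✓
  (4,7) → (φ(4),φ(7)) = (6,9) ∈ E(G2) ✓
  (4,10) → (φ(4),φ(10)) = (2,6) ∈ E(G2) ✓
  (5,6) → (φ(5),φ(6)) = (1,8) ∈ E(G2) ✓
  (5,7) → (φ(5),φ(7)) = (1,9) ∈ E(G2) ✓
  (5,9) → (φ(5),φ(9)) = (1,4) ∈ E(G2) ✓
  (5,10) → (φ(5),φ(10)) = (1,2) ∈ E(G2) ✓
  (6,7) → (φ(6),φ(7)) = (8,9) ∈ E(G2) ✓
  (6,8) → (φ(6),φ(8)) = (8,10) ∈ E(G2) ✓
  (6,11) → (φ(6),φ(11)) = (8,11) ∈ E(G2) ✓
  (7,8) → (φ(7),φ(8)) = (9,10) ∈ E(G2) ✓
  (7,11) → (φ(7),φ(11)) = (9,11) ∈ E(G2) ✓
  (8,9) → (φ(8),φ(9)) = (4,10) ∈ E(G2) ✓
  (8,10) → (φ(8),φ(10)) = (2,10) ∈ E(G2) ✓
  (8,11) → (φ(8),φ(11)) = (10,11) ∈ E(G2) ✓
  (9,10) → (φ(9),φ(10)) = (2,4) ∈ E(G2) ✓
  (9,11) → (φ(9),φ(11)) = (4,11) ∈ E(G2) ✓
All 37 edges of G1 map to edges of G2, and |E(G1)| = |E(G2)| = 37, so φ is a bijection on edges as well as vertices. Hence G1 ≅ G2.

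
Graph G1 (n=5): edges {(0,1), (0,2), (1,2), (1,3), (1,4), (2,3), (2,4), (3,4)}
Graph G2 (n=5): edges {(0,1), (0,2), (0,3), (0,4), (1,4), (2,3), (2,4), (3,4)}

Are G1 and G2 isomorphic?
Yes, isomorphic

The graphs are isomorphic.
One valid mapping φ: V(G1) → V(G2): 0→1, 1→0, 2→4, 3→2, 4→3

Verify φ preserves adjacency — for each edge of G1, its image is an edge of G2:
  (0,1) → (φ(0),φ(1)) = (0,1) ∈ E(G2) ✓
  (0,2) → (φ(0),φ(2)) = (1,4) ∈ E(G2) ✓
  (1,2) → (φ(1),φ(2)) = (0,4) ∈ E(G2) ✓
  (1,3) → (φ(1),φ(3)) = (0,2) ∈ E(G2) ✓
  (1,4) → (φ(1),φ(4)) = (0,3) ∈ E(G2) ✓
  (2,3) → (φ(2),φ(3)) = (2,4) ∈ E(G2) ✓
  (2,4) → (φ(2),φ(4)) = (3,4) ∈ E(G2) ✓
  (3,4) → (φ(3),φ(4)) = (2,3) ∈ E(G2) ✓
All 8 edges of G1 map to edges of G2, and |E(G1)| = |E(G2)| = 8, so φ is a bijection on edges as well as vertices. Hence G1 ≅ G2.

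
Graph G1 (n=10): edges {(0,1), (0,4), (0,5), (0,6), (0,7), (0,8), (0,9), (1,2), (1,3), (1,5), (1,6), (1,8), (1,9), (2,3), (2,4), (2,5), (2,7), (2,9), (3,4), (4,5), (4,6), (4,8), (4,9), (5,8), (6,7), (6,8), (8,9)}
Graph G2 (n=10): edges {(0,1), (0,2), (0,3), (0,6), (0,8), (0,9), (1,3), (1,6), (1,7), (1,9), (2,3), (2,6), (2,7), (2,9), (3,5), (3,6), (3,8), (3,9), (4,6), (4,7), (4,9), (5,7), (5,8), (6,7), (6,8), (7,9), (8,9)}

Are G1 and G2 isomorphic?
Yes, isomorphic

The graphs are isomorphic.
One valid mapping φ: V(G1) → V(G2): 0→3, 1→9, 2→7, 3→4, 4→6, 5→1, 6→8, 7→5, 8→0, 9→2

Verify φ preserves adjacency — for each edge of G1, its image is an edge of G2:
  (0,1) → (φ(0),φ(1)) = (3,9) ∈ E(G2) ✓
  (0,4) → (φ(0),φ(4)) = (3,6) ∈ E(G2) ✓
  (0,5) → (φ(0),φ(5)) = (1,3) ∈ E(G2) ✓
  (0,6) → (φ(0),φ(6)) = (3,8) ∈ E(G2) ✓
  (0,7) → (φ(0),φ(7)) = (3,5) ∈ E(G2) ✓
  (0,8) → (φ(0),φ(8)) = (0,3) ∈ E(G2) ✓
  (0,9) → (φ(0),φ(9)) = (2,3) ∈ E(G2) ✓
  (1,2) → (φ(1),φ(2)) = (7,9) ∈ E(G2) ✓
  (1,3) → (φ(1),φ(3)) = (4,9) ∈ E(G2) ✓
  (1,5) → (φ(1),φ(5)) = (1,9) ∈ E(G2) ✓
  (1,6) → (φ(1),φ(6)) = (8,9) ∈ E(G2) ✓
  (1,8) → (φ(1),φ(8)) = (0,9) ∈ E(G2) ✓
  (1,9) → (φ(1),φ(9)) = (2,9) ∈ E(G2) ✓
  (2,3) → (φ(2),φ(3)) = (4,7) ∈ E(G2) ✓
  (2,4) → (φ(2),φ(4)) = (6,7) ∈ E(G2) ✓
  (2,5) → (φ(2),φ(5)) = (1,7) ∈ E(G2) ✓
  (2,7) → (φ(2),φ(7)) = (5,7) ∈ E(G2) ✓
  (2,9) → (φ(2),φ(9)) = (2,7) ∈ E(G2) ✓
  (3,4) → (φ(3),φ(4)) = (4,6) ∈ E(G2) ✓
  (4,5) → (φ(4),φ(5)) = (1,6) ∈ E(G2) ✓
  (4,6) → (φ(4),φ(6)) = (6,8) ∈ E(G2) ✓
  (4,8) → (φ(4),φ(8)) = (0,6) ∈ E(G2) ✓
  (4,9) → (φ(4),φ(9)) = (2,6) ∈ E(G2) ✓
  (5,8) → (φ(5),φ(8)) = (0,1) ∈ E(G2) ✓
  (6,7) → (φ(6),φ(7)) = (5,8) ∈ E(G2) ✓
  (6,8) → (φ(6),φ(8)) = (0,8) ∈ E(G2) ✓
  (8,9) → (φ(8),φ(9)) = (0,2) ∈ E(G2) ✓
All 27 edges of G1 map to edges of G2, and |E(G1)| = |E(G2)| = 27, so φ is a bijection on edges as well as vertices. Hence G1 ≅ G2.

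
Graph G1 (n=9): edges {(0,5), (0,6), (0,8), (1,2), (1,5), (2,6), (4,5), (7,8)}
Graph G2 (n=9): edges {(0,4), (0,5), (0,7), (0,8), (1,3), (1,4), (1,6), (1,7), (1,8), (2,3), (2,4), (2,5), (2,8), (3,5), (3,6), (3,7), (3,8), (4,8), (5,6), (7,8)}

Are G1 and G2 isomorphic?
No, not isomorphic

The graphs are NOT isomorphic.

Counting triangles (3-cliques): G1 has 0, G2 has 12.
Triangle count is an isomorphism invariant, so differing triangle counts rule out isomorphism.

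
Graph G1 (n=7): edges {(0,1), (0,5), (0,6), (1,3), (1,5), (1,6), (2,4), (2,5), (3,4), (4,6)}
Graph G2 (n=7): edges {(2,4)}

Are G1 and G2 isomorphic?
No, not isomorphic

The graphs are NOT isomorphic.

Connected components of G1: 1 component(s) with vertex sets [[0, 1, 2, 3, 4, 5, 6]], sizes [7].
Connected components of G2: 6 component(s) with vertex sets [[0], [1], [3], [5], [6], [2, 4]], sizes [1, 1, 1, 1, 1, 2].
The number of connected components (and the multiset of component sizes) is an isomorphism invariant — an isomorphism maps each component of G1 bijectively onto a component of G2. Since G1 has 1 component(s) and G2 has 6, they cannot be isomorphic.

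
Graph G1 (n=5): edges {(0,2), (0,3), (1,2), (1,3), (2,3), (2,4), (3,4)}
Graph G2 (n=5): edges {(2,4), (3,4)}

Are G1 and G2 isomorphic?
No, not isomorphic

The graphs are NOT isomorphic.

Connected components of G1: 1 component(s) with vertex sets [[0, 1, 2, 3, 4]], sizes [5].
Connected components of G2: 3 component(s) with vertex sets [[0], [1], [2, 3, 4]], sizes [1, 1, 3].
The number of connected components (and the multiset of component sizes) is an isomorphism invariant — an isomorphism maps each component of G1 bijectively onto a component of G2. Since G1 has 1 component(s) and G2 has 3, they cannot be isomorphic.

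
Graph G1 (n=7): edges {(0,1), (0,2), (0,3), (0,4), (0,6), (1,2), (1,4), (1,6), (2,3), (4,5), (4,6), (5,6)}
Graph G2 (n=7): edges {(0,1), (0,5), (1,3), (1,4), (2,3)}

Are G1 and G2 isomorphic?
No, not isomorphic

The graphs are NOT isomorphic.

Connected components of G1: 1 component(s) with vertex sets [[0, 1, 2, 3, 4, 5, 6]], sizes [7].
Connected components of G2: 2 component(s) with vertex sets [[6], [0, 1, 2, 3, 4, 5]], sizes [1, 6].
The number of connected components (and the multiset of component sizes) is an isomorphism invariant — an isomorphism maps each component of G1 bijectively onto a component of G2. Since G1 has 1 component(s) and G2 has 2, they cannot be isomorphic.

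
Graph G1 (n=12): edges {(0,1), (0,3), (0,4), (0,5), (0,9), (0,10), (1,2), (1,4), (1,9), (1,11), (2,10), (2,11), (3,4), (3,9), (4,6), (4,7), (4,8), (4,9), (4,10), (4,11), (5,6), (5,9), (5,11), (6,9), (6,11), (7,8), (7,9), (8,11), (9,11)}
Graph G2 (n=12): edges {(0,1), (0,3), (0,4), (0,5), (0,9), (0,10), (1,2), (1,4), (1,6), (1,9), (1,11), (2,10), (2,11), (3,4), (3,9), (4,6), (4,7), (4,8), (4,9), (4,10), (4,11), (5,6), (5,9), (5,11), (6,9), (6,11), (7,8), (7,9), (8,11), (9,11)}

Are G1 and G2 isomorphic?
No, not isomorphic

The graphs are NOT isomorphic.

Counting edges: G1 has 29 edge(s); G2 has 30 edge(s).
Edge count is an isomorphism invariant (a bijection on vertices induces a bijection on edges), so differing edge counts rule out isomorphism.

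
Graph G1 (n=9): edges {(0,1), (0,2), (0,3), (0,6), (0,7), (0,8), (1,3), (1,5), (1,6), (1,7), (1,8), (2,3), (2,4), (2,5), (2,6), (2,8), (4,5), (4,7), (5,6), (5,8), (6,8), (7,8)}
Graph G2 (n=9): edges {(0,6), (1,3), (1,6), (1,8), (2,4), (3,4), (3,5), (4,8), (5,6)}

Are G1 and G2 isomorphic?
No, not isomorphic

The graphs are NOT isomorphic.

Counting triangles (3-cliques): G1 has 18, G2 has 0.
Triangle count is an isomorphism invariant, so differing triangle counts rule out isomorphism.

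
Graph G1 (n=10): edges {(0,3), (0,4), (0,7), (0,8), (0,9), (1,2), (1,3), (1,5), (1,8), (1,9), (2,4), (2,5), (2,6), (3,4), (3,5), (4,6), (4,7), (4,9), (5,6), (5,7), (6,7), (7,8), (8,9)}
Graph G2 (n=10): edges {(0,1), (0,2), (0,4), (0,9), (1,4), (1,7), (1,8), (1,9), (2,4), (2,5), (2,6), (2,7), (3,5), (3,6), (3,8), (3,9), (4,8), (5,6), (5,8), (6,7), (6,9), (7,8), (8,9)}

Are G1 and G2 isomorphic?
Yes, isomorphic

The graphs are isomorphic.
One valid mapping φ: V(G1) → V(G2): 0→1, 1→2, 2→5, 3→7, 4→8, 5→6, 6→3, 7→9, 8→0, 9→4

Verify φ preserves adjacency — for each edge of G1, its image is an edge of G2:
  (0,3) → (φ(0),φ(3)) = (1,7) ∈ E(G2) ✓
  (0,4) → (φ(0),φ(4)) = (1,8) ∈ E(G2) ✓
  (0,7) → (φ(0),φ(7)) = (1,9) ∈ E(G2) ✓
  (0,8) → (φ(0),φ(8)) = (0,1) ∈ E(G2) ✓
  (0,9) → (φ(0),φ(9)) = (1,4) ∈ E(G2) ✓
  (1,2) → (φ(1),φ(2)) = (2,5) ∈ E(G2) ✓
  (1,3) → (φ(1),φ(3)) = (2,7) ∈ E(G2) ✓
  (1,5) → (φ(1),φ(5)) = (2,6) ∈ E(G2) ✓
  (1,8) → (φ(1),φ(8)) = (0,2) ∈ E(G2) ✓
  (1,9) → (φ(1),φ(9)) = (2,4) ∈ E(G2) ✓
  (2,4) → (φ(2),φ(4)) = (5,8) ∈ E(G2) ✓
  (2,5) → (φ(2),φ(5)) = (5,6) ∈ E(G2) ✓
  (2,6) → (φ(2),φ(6)) = (3,5) ∈ E(G2) ✓
  (3,4) → (φ(3),φ(4)) = (7,8) ∈ E(G2) ✓
  (3,5) → (φ(3),φ(5)) = (6,7) ∈ E(G2) ✓
  (4,6) → (φ(4),φ(6)) = (3,8) ∈ E(G2) ✓
  (4,7) → (φ(4),φ(7)) = (8,9) ∈ E(G2) ✓
  (4,9) → (φ(4),φ(9)) = (4,8) ∈ E(G2) ✓
  (5,6) → (φ(5),φ(6)) = (3,6) ∈ E(G2) ✓
  (5,7) → (φ(5),φ(7)) = (6,9) ∈ E(G2) ✓
  (6,7) → (φ(6),φ(7)) = (3,9) ∈ E(G2) ✓
  (7,8) → (φ(7),φ(8)) = (0,9) ∈ E(G2) ✓
  (8,9) → (φ(8),φ(9)) = (0,4) ∈ E(G2) ✓
All 23 edges of G1 map to edges of G2, and |E(G1)| = |E(G2)| = 23, so φ is a bijection on edges as well as vertices. Hence G1 ≅ G2.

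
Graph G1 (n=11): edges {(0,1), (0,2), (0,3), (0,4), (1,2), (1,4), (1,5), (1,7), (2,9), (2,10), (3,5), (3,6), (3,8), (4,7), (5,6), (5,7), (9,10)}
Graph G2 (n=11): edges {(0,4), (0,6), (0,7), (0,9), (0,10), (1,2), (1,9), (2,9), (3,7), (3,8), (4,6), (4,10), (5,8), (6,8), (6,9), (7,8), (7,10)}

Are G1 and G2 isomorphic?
Yes, isomorphic

The graphs are isomorphic.
One valid mapping φ: V(G1) → V(G2): 0→6, 1→0, 2→9, 3→8, 4→4, 5→7, 6→3, 7→10, 8→5, 9→1, 10→2

Verify φ preserves adjacency — for each edge of G1, its image is an edge of G2:
  (0,1) → (φ(0),φ(1)) = (0,6) ∈ E(G2) ✓
  (0,2) → (φ(0),φ(2)) = (6,9) ∈ E(G2) ✓
  (0,3) → (φ(0),φ(3)) = (6,8) ∈ E(G2) ✓
  (0,4) → (φ(0),φ(4)) = (4,6) ∈ E(G2) ✓
  (1,2) → (φ(1),φ(2)) = (0,9) ∈ E(G2) ✓
  (1,4) → (φ(1),φ(4)) = (0,4) ∈ E(G2) ✓
  (1,5) → (φ(1),φ(5)) = (0,7) ∈ E(G2) ✓
  (1,7) → (φ(1),φ(7)) = (0,10) ∈ E(G2) ✓
  (2,9) → (φ(2),φ(9)) = (1,9) ∈ E(G2) ✓
  (2,10) → (φ(2),φ(10)) = (2,9) ∈ E(G2) ✓
  (3,5) → (φ(3),φ(5)) = (7,8) ∈ E(G2) ✓
  (3,6) → (φ(3),φ(6)) = (3,8) ∈ E(G2) ✓
  (3,8) → (φ(3),φ(8)) = (5,8) ∈ E(G2) ✓
  (4,7) → (φ(4),φ(7)) = (4,10) ∈ E(G2) ✓
  (5,6) → (φ(5),φ(6)) = (3,7) ∈ E(G2) ✓
  (5,7) → (φ(5),φ(7)) = (7,10) ∈ E(G2) ✓
  (9,10) → (φ(9),φ(10)) = (1,2) ∈ E(G2) ✓
All 17 edges of G1 map to edges of G2, and |E(G1)| = |E(G2)| = 17, so φ is a bijection on edges as well as vertices. Hence G1 ≅ G2.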